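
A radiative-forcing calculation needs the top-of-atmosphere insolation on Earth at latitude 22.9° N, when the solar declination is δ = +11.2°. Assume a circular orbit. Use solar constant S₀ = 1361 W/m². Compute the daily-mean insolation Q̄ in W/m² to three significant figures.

Q̄ ≈ 444 W/m²

cos H₀ = −tan(+22.9°) tan(+11.200°) = -0.0836, H₀ = 1.6545 rad.
Bracket: H₀ sin φ sin δ + cos φ cos δ sin H₀ = 1.6545×0.38912×0.19423 + 0.92119×0.98096×0.99650 = 0.125045 + 0.900488 = 1.025533.
Q̄ = (S₀/π) × [bracket] = (1361/π) × 1.025533 = 444.3 W/m².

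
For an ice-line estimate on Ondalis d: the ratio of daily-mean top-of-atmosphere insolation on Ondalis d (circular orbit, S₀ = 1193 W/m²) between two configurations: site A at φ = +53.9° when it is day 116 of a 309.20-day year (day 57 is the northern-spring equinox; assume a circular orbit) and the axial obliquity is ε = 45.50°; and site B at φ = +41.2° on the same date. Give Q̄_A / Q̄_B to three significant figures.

Q̄_A / Q̄_B ≈ 1.18

— Configuration A (φ=+53.9°):
Solar longitude: λ_s = 360° × (116 − 57)/309.20 = 68.693°.
sin δ = sin 45.50° × sin 68.693° = 0.66450, so δ = +41.644°.
cos H₀ = −tan(+53.9°) tan(+41.644°) = -1.2194 ≤ −1 ⇒ polar day, H₀ = π.
Bracket: H₀ sin φ sin δ + cos φ cos δ sin H₀ = 3.1416×0.80799×0.66450 + 0.58920×0.74729×0.00000 = 1.686754 + 0.000000 = 1.686754.
Q̄ = (S₀/π) × [bracket] = (1193/π) × 1.686754 = 640.53 W/m².
— Configuration B (φ=+41.2°):
cos H₀ = −tan(+41.2°) tan(+41.644°) = -0.7784, H₀ = 2.4630 rad.
Bracket: H₀ sin φ sin δ + cos φ cos δ sin H₀ = 2.4630×0.65869×0.66450 + 0.75241×0.74729×0.62771 = 1.078054 + 0.352942 = 1.430996.
Q̄ = (S₀/π) × [bracket] = (1193/π) × 1.430996 = 543.41 W/m².
Ratio Q̄_A / Q̄_B = 640.53 / 543.41 = 1.179.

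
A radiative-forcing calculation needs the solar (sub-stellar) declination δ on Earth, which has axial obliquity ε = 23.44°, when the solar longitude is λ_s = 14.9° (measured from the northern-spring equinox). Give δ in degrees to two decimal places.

sin δ = sin ε · sin λ_s = sin 23.44° × sin 14.9° = 0.102284.
δ = arcsin(0.102284) = +5.87°.

δ = +5.87°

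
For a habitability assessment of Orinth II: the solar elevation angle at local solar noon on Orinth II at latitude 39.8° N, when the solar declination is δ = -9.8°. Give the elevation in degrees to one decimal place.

40.4°

At local noon the hour angle is zero, so the zenith angle equals |ϕ − δ| = |+39.8° − (-9.800°)| = 49.600°.
Elevation = 90° − 49.600° = 40.4°.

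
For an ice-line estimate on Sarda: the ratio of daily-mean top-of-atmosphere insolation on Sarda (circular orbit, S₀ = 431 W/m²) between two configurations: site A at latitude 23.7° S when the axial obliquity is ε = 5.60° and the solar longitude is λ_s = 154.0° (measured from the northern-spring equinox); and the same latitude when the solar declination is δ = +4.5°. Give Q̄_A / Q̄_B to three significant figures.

— Configuration A (φ=-23.7°):
Solar declination: sin δ = sin ε · sin λ_s = sin 5.60° × sin 154.0° = 0.04278, so δ = +2.452°.
cos H₀ = −tan(-23.7°) tan(+2.452°) = 0.0188, H₀ = 1.5520 rad.
Bracket: H₀ sin φ sin δ + cos φ cos δ sin H₀ = 1.5520×-0.40195×0.04278 + 0.91566×0.99908×0.99982 = -0.026687 + 0.914653 = 0.887966.
Q̄ = (S₀/π) × [bracket] = (431/π) × 0.887966 = 121.82 W/m².
— Configuration B (φ=-23.7°):
cos H₀ = −tan(-23.7°) tan(+4.500°) = 0.0345, H₀ = 1.5362 rad.
Bracket: H₀ sin φ sin δ + cos φ cos δ sin H₀ = 1.5362×-0.40195×0.07846 + 0.91566×0.99692×0.99940 = -0.048447 + 0.912292 = 0.863845.
Q̄ = (S₀/π) × [bracket] = (431/π) × 0.863845 = 118.51 W/m².
Ratio Q̄_A / Q̄_B = 121.82 / 118.51 = 1.028.

Q̄_A / Q̄_B ≈ 1.03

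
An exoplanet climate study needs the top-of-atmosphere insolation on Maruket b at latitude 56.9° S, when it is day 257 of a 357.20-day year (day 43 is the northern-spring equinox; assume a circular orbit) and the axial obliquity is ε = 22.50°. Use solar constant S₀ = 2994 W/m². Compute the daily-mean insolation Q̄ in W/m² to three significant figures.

Solar longitude: λ_s = 360° × (257 − 43)/357.20 = 215.677°.
sin δ = sin 22.50° × sin 215.677° = -0.22319, so δ = -12.896°.
cos H₀ = −tan(-56.9°) tan(-12.896°) = -0.3512, H₀ = 1.9297 rad.
Bracket: H₀ sin φ sin δ + cos φ cos δ sin H₀ = 1.9297×-0.83772×-0.22319 + 0.54610×0.97478×0.93629 = 0.360797 + 0.498413 = 0.859210.
Q̄ = (S₀/π) × [bracket] = (2994/π) × 0.859210 = 818.8 W/m².

Q̄ ≈ 819 W/m²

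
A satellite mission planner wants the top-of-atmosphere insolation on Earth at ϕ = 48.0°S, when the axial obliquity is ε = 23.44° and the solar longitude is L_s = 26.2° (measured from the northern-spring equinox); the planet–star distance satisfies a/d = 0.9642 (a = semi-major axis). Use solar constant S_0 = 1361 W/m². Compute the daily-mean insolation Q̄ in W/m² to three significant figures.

Q̄ ≈ 188 W/m²

Solar declination: sin δ = sin ε · sin L_s = sin 23.44° × sin 26.2° = 0.17563, so δ = +10.115°.
cos h₀ = −tan(-48.0°) tan(+10.115°) = 0.1981, h₀ = 1.3713 rad.
Bracket: h₀ sin ϕ sin δ + cos ϕ cos δ sin h₀ = 1.3713×-0.74314×0.17563 + 0.66913×0.98446×0.98018 = -0.178979 + 0.645676 = 0.466697.
Inverse-square distance factor (a/d)² = 0.9642² = 0.929682.
Q̄ = (S_0/π) × 0.929682 × [bracket] = (1361/π) × 0.929682 × 0.466697 = 188.0 W/m².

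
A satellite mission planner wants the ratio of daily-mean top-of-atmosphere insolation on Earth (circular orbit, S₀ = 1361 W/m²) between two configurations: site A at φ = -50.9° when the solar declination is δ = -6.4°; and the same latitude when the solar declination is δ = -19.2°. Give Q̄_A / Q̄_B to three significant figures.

Q̄_A / Q̄_B ≈ 0.731

— Configuration A (φ=-50.9°):
cos H₀ = −tan(-50.9°) tan(-6.400°) = -0.1380, H₀ = 1.7093 rad.
Bracket: H₀ sin φ sin δ + cos φ cos δ sin H₀ = 1.7093×-0.77605×-0.11147 + 0.63068×0.99377×0.99043 = 0.147865 + 0.620753 = 0.768618.
Q̄ = (S₀/π) × [bracket] = (1361/π) × 0.768618 = 332.98 W/m².
— Configuration B (φ=-50.9°):
cos H₀ = −tan(-50.9°) tan(-19.200°) = -0.4285, H₀ = 2.0136 rad.
Bracket: H₀ sin φ sin δ + cos φ cos δ sin H₀ = 2.0136×-0.77605×-0.32887 + 0.63068×0.94438×0.90354 = 0.513910 + 0.538150 = 1.052060.
Q̄ = (S₀/π) × [bracket] = (1361/π) × 1.052060 = 455.77 W/m².
Ratio Q̄_A / Q̄_B = 332.98 / 455.77 = 0.7306.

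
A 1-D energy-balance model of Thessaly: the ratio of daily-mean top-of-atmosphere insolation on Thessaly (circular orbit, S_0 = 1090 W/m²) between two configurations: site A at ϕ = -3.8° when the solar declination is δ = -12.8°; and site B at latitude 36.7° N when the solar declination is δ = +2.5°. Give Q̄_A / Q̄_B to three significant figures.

Q̄_A / Q̄_B ≈ 1.18

— Configuration A (ϕ=-3.8°):
cos h₀ = −tan(-3.8°) tan(-12.800°) = -0.0151, h₀ = 1.5859 rad.
Bracket: h₀ sin ϕ sin δ + cos ϕ cos δ sin h₀ = 1.5859×-0.06627×-0.22155 + 0.99780×0.97515×0.99989 = 0.023284 + 0.972898 = 0.996182.
Q̄ = (S_0/π) × [bracket] = (1090/π) × 0.996182 = 345.63 W/m².
— Configuration B (ϕ=+36.7°):
cos h₀ = −tan(+36.7°) tan(+2.500°) = -0.0325, h₀ = 1.6033 rad.
Bracket: h₀ sin ϕ sin δ + cos ϕ cos δ sin h₀ = 1.6033×0.59763×0.04362 + 0.80178×0.99905×0.99947 = 0.041796 + 0.800594 = 0.842390.
Q̄ = (S_0/π) × [bracket] = (1090/π) × 0.842390 = 292.27 W/m².
Ratio Q̄_A / Q̄_B = 345.63 / 292.27 = 1.183.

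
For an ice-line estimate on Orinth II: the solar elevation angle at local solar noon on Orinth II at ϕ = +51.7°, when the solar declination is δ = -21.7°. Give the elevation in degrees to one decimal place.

16.6°

At local noon the hour angle is zero, so the zenith angle equals |ϕ − δ| = |+51.7° − (-21.700°)| = 73.400°.
Elevation = 90° − 73.400° = 16.6°.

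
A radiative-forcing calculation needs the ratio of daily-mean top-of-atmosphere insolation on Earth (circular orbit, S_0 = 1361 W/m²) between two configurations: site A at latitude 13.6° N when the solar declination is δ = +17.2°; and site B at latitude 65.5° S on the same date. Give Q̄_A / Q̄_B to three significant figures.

Q̄_A / Q̄_B ≈ 15.1

— Configuration A (ϕ=+13.6°):
cos h₀ = −tan(+13.6°) tan(+17.200°) = -0.0749, h₀ = 1.6458 rad.
Bracket: h₀ sin ϕ sin δ + cos ϕ cos δ sin h₀ = 1.6458×0.23514×0.29571 + 0.97196×0.95528×0.99719 = 0.114438 + 0.925885 = 1.040323.
Q̄ = (S_0/π) × [bracket] = (1361/π) × 1.040323 = 450.69 W/m².
— Configuration B (ϕ=-65.5°):
cos h₀ = −tan(-65.5°) tan(+17.200°) = 0.6792, h₀ = 0.8241 rad.
Bracket: h₀ sin ϕ sin δ + cos ϕ cos δ sin h₀ = 0.8241×-0.90996×0.29571 + 0.41469×0.95528×0.73391 = -0.221752 + 0.290735 = 0.068983.
Q̄ = (S_0/π) × [bracket] = (1361/π) × 0.068983 = 29.885 W/m².
Ratio Q̄_A / Q̄_B = 450.69 / 29.885 = 15.08.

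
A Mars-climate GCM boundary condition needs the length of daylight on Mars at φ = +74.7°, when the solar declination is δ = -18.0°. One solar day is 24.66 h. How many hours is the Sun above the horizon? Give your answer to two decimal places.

cos H₀ = −tan φ · tan δ = 1.1877 ≥ 1, so the Sun never rises (polar night) and H₀ = 0.
Daylight = 2H₀/(2π) × 24.66 h = (0.0000/π) × 24.66 = 0.00 h.

0.00 h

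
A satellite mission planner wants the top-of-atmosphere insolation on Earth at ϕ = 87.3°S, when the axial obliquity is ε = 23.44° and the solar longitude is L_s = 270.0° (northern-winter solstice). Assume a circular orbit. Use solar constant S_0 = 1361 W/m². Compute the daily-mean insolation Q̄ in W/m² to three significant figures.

Solar declination: sin δ = sin ε · sin L_s = sin 23.44° × sin 270.0° = -0.39779, so δ = -23.440°.
cos h₀ = −tan(-87.3°) tan(-23.440°) = -9.1938 ≤ −1 ⇒ polar day, h₀ = π.
Bracket: h₀ sin ϕ sin δ + cos ϕ cos δ sin h₀ = 3.1416×-0.99889×-0.39779 + 0.04711×0.91748×0.00000 = 1.248310 + 0.000000 = 1.248310.
Q̄ = (S_0/π) × [bracket] = (1361/π) × 1.248310 = 540.8 W/m².

Q̄ ≈ 541 W/m²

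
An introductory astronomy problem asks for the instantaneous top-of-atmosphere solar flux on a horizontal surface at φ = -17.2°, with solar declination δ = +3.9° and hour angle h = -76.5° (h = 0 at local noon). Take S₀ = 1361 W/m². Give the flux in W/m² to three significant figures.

cos θ_z = sin φ sin δ + cos φ cos δ cos h = -0.020113 + 0.222489 = 0.202376.
Flux = S₀ · cos θ_z = 1361 × 0.202376 = 275.4 W/m².

275 W/m²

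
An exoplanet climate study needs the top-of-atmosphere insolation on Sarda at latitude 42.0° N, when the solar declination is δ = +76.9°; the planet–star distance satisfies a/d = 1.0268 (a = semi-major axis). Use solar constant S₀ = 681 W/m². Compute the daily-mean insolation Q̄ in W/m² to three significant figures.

cos H₀ = −tan(+42.0°) tan(+76.900°) = -3.8693 ≤ −1 ⇒ polar day, H₀ = π.
Bracket: H₀ sin φ sin δ + cos φ cos δ sin H₀ = 3.1416×0.66913×0.97398 + 0.74314×0.22665×0.00000 = 2.047441 + 0.000000 = 2.047441.
Inverse-square distance factor (a/d)² = 1.0268² = 1.054318.
Q̄ = (S₀/π) × 1.054318 × [bracket] = (681/π) × 1.054318 × 2.047441 = 467.9 W/m².

Q̄ ≈ 468 W/m²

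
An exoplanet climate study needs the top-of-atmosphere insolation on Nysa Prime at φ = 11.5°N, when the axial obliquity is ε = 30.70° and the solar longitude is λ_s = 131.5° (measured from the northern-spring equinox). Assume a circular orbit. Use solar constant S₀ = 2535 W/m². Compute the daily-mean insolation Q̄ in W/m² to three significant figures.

Q̄ ≈ 830 W/m²

Solar declination: sin δ = sin ε · sin λ_s = sin 30.70° × sin 131.5° = 0.38237, so δ = +22.481°.
cos H₀ = −tan(+11.5°) tan(+22.481°) = -0.0842, H₀ = 1.6551 rad.
Bracket: H₀ sin φ sin δ + cos φ cos δ sin H₀ = 1.6551×0.19937×0.38237 + 0.97992×0.92401×0.99645 = 0.126173 + 0.902242 = 1.028415.
Q̄ = (S₀/π) × [bracket] = (2535/π) × 1.028415 = 829.8 W/m².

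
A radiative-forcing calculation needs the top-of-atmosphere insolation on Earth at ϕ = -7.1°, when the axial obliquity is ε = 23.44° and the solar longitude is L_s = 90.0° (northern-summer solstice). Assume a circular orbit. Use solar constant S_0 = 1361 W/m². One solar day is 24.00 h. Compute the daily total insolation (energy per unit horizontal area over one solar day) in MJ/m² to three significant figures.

31.2 MJ/m²

Solar declination: sin δ = sin ε · sin L_s = sin 23.44° × sin 90.0° = 0.39779, so δ = +23.440°.
cos h₀ = −tan(-7.1°) tan(+23.440°) = 0.0540, h₀ = 1.5168 rad.
Bracket: h₀ sin ϕ sin δ + cos ϕ cos δ sin h₀ = 1.5168×-0.12360×0.39779 + 0.99233×0.91748×0.99854 = -0.074576 + 0.909114 = 0.834538.
Q̄ = (S_0/π) × [bracket] = (1361/π) × 0.834538 = 361.54 W/m².
Daily total = Q̄ × 24.00 h × 3600 s/h = 361.54 × 24.00 × 3600 / 10⁶ = 31.24 MJ/m².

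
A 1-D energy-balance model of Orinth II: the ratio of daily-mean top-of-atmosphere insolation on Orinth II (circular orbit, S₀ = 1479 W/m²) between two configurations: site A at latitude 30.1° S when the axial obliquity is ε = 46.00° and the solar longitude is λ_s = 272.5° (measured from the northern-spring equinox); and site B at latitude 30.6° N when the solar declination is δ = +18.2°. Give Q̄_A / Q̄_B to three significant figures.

Q̄_A / Q̄_B ≈ 1.18

— Configuration A (φ=-30.1°):
Solar declination: sin δ = sin ε · sin λ_s = sin 46.00° × sin 272.5° = -0.71866, so δ = -45.944°.
cos H₀ = −tan(-30.1°) tan(-45.944°) = -0.5991, H₀ = 2.2132 rad.
Bracket: H₀ sin φ sin δ + cos φ cos δ sin H₀ = 2.2132×-0.50151×-0.71866 + 0.86515×0.69537×0.80068 = 0.797671 + 0.481689 = 1.279360.
Q̄ = (S₀/π) × [bracket] = (1479/π) × 1.279360 = 602.30 W/m².
— Configuration B (φ=+30.6°):
cos H₀ = −tan(+30.6°) tan(+18.200°) = -0.1944, H₀ = 1.7665 rad.
Bracket: H₀ sin φ sin δ + cos φ cos δ sin H₀ = 1.7665×0.50904×0.31233 + 0.86074×0.94997×0.98091 = 0.280853 + 0.802068 = 1.082921.
Q̄ = (S₀/π) × [bracket] = (1479/π) × 1.082921 = 509.82 W/m².
Ratio Q̄_A / Q̄_B = 602.30 / 509.82 = 1.181.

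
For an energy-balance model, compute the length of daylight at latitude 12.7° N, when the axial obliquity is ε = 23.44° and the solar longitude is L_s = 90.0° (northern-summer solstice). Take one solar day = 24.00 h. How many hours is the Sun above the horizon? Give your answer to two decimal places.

12.75 h

Solar declination: sin δ = sin ε · sin L_s = sin 23.44° × sin 90.0° = 0.39779, so δ = +23.440°.
cos h₀ = −tan ϕ · tan δ = −tan(+12.7°) × tan(+23.440°) = -0.0977, so h₀ = 1.6687 rad = 95.61°.
Daylight = 2h₀/(2π) × 24.00 h = (1.6687/π) × 24.00 = 12.75 h.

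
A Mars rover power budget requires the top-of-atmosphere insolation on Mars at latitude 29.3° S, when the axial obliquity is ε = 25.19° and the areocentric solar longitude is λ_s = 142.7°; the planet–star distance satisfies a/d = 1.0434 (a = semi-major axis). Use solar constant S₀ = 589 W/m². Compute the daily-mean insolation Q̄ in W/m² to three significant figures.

Q̄ ≈ 133 W/m²

sin δ = sin 25.19° × sin 142.7° = 0.25792, so δ = +14.947°.
cos H₀ = −tan(-29.3°) tan(+14.947°) = 0.1498, H₀ = 1.4204 rad.
Bracket: H₀ sin φ sin δ + cos φ cos δ sin H₀ = 1.4204×-0.48938×0.25792 + 0.87207×0.96617×0.98872 = -0.179284 + 0.833064 = 0.653780.
Inverse-square distance factor (a/d)² = 1.0434² = 1.088684.
Q̄ = (S₀/π) × 1.088684 × [bracket] = (589/π) × 1.088684 × 0.653780 = 133.4 W/m².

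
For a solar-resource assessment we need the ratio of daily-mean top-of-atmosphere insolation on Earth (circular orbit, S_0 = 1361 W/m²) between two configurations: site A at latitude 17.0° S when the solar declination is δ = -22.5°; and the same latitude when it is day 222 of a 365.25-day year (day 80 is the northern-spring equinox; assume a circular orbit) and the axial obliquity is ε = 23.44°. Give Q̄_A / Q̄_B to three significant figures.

Q̄_A / Q̄_B ≈ 1.32

— Configuration A (ϕ=-17.0°):
cos h₀ = −tan(-17.0°) tan(-22.500°) = -0.1266, h₀ = 1.6978 rad.
Bracket: h₀ sin ϕ sin δ + cos ϕ cos δ sin h₀ = 1.6978×-0.29237×-0.38268 + 0.95630×0.92388×0.99195 = 0.189957 + 0.876394 = 1.066351.
Q̄ = (S_0/π) × [bracket] = (1361/π) × 1.066351 = 461.96 W/m².
— Configuration B (ϕ=-17.0°):
Solar longitude: L_s = 360° × (222 − 80)/365.25 = 139.959°.
sin δ = sin 23.44° × sin 139.959° = 0.25591, so δ = +14.828°.
cos h₀ = −tan(-17.0°) tan(+14.828°) = 0.0809, h₀ = 1.4898 rad.
Bracket: h₀ sin ϕ sin δ + cos ϕ cos δ sin h₀ = 1.4898×-0.29237×0.25591 + 0.95630×0.96670×0.99672 = -0.111467 + 0.921423 = 0.809956.
Q̄ = (S_0/π) × [bracket] = (1361/π) × 0.809956 = 350.89 W/m².
Ratio Q̄_A / Q̄_B = 461.96 / 350.89 = 1.317.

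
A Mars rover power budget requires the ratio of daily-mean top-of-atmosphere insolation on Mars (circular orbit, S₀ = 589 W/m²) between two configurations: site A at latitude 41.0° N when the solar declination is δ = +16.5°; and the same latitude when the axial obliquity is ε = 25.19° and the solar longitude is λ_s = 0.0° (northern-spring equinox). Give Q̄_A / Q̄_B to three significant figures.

Q̄_A / Q̄_B ≈ 1.38

— Configuration A (φ=+41.0°):
cos H₀ = −tan(+41.0°) tan(+16.500°) = -0.2575, H₀ = 1.8312 rad.
Bracket: H₀ sin φ sin δ + cos φ cos δ sin H₀ = 1.8312×0.65606×0.28402 + 0.75471×0.95882×0.96628 = 0.341215 + 0.699230 = 1.040445.
Q̄ = (S₀/π) × [bracket] = (589/π) × 1.040445 = 195.07 W/m².
— Configuration B (φ=+41.0°):
Solar declination: sin δ = sin ε · sin λ_s = sin 25.19° × sin 0.0° = 0.00000, so δ = +0.000°.
cos H₀ = −tan(+41.0°) tan(+0.000°) = -0.0000, H₀ = 1.5708 rad.
Bracket: H₀ sin φ sin δ + cos φ cos δ sin H₀ = 1.5708×0.65606×0.00000 + 0.75471×1.00000×1.00000 = 0.000000 + 0.754710 = 0.754710.
Q̄ = (S₀/π) × [bracket] = (589/π) × 0.754710 = 141.50 W/m².
Ratio Q̄_A / Q̄_B = 195.07 / 141.50 = 1.379.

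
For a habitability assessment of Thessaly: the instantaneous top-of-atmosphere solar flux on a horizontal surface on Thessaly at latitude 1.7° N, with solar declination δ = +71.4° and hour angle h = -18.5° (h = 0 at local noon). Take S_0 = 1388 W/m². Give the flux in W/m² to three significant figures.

459 W/m²

cos θ_z = sin ϕ sin δ + cos ϕ cos δ cos h = 0.028117 + 0.302344 = 0.330461.
Flux = S_0 · cos θ_z = 1388 × 0.330461 = 458.7 W/m².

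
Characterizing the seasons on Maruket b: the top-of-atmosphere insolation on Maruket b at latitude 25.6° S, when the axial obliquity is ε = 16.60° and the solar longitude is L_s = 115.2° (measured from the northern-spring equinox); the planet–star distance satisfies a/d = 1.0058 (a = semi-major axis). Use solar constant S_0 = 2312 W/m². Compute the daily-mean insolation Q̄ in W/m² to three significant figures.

Q̄ ≈ 523 W/m²

Solar declination: sin δ = sin ε · sin L_s = sin 16.60° × sin 115.2° = 0.25850, so δ = +14.981°.
cos h₀ = −tan(-25.6°) tan(+14.981°) = 0.1282, h₀ = 1.4422 rad.
Bracket: h₀ sin ϕ sin δ + cos ϕ cos δ sin h₀ = 1.4422×-0.43209×0.25850 + 0.90183×0.96601×0.99175 = -0.161087 + 0.863990 = 0.702903.
Inverse-square distance factor (a/d)² = 1.0058² = 1.011634.
Q̄ = (S_0/π) × 1.011634 × [bracket] = (2312/π) × 1.011634 × 0.702903 = 523.3 W/m².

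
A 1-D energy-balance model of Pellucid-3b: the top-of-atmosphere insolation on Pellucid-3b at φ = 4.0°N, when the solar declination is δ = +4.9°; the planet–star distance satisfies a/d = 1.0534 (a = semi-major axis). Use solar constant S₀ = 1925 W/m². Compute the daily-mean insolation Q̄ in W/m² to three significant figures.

cos H₀ = −tan(+4.0°) tan(+4.900°) = -0.0060, H₀ = 1.5768 rad.
Bracket: H₀ sin φ sin δ + cos φ cos δ sin H₀ = 1.5768×0.06976×0.08542 + 0.99756×0.99635×0.99998 = 0.009396 + 0.993899 = 1.003295.
Inverse-square distance factor (a/d)² = 1.0534² = 1.109652.
Q̄ = (S₀/π) × 1.109652 × [bracket] = (1925/π) × 1.109652 × 1.003295 = 682.2 W/m².

Q̄ ≈ 682 W/m²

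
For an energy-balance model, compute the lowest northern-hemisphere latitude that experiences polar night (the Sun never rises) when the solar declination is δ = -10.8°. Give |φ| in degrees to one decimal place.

|φ| = 79.2°

Polar night requires cos H₀ = −tan φ tan δ ≥ 1, i.e. tan φ tan δ ≤ −1.
The boundary is |tan φ| · |tan δ| = 1, so |φ| = 90° − |δ| = 90° − 10.8° = 79.2° in the northern hemisphere.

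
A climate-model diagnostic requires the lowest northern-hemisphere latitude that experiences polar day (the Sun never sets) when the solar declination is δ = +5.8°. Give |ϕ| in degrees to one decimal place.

|ϕ| = 84.2°

Polar day requires cos h₀ = −tan ϕ tan δ ≤ −1, i.e. tan ϕ tan δ ≥ 1.
The boundary is |tan ϕ| · |tan δ| = 1, so |ϕ| = 90° − |δ| = 90° − 5.8° = 84.2° in the northern hemisphere.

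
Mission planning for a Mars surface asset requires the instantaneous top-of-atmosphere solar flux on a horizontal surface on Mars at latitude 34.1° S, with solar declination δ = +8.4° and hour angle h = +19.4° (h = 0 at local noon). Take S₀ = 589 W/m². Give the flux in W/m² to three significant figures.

407 W/m²

cos θ_z = sin φ sin δ + cos φ cos δ cos h = -0.081900 + 0.772666 = 0.690766.
Flux = S₀ · cos θ_z = 589 × 0.690766 = 406.9 W/m².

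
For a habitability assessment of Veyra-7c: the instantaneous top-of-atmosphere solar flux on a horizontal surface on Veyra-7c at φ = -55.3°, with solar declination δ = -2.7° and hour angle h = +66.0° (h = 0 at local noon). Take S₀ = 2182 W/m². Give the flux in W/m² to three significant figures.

589 W/m²

cos θ_z = sin φ sin δ + cos φ cos δ cos h = 0.038728 + 0.231290 = 0.270018.
Flux = S₀ · cos θ_z = 2182 × 0.270018 = 589.2 W/m².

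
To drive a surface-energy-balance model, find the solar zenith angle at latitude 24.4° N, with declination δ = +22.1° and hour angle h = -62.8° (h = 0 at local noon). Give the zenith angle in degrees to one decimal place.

cos θ_z = sin φ sin δ + cos φ cos δ cos h = 0.155420 + 0.385688 = 0.541108.
θ_z = arccos(0.541108) = 57.2°.

θ_z = 57.2°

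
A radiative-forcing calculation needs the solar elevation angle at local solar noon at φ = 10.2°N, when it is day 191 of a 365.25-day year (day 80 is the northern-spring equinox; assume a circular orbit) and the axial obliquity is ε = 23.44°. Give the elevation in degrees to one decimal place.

Solar longitude: λ_s = 360° × (191 − 80)/365.25 = 109.405°.
sin δ = sin 23.44° × sin 109.405° = 0.37519, so δ = +22.036°.
At local noon the hour angle is zero, so the zenith angle equals |φ − δ| = |+10.2° − (+22.036°)| = 11.836°.
Elevation = 90° − 11.836° = 78.2°.

78.2°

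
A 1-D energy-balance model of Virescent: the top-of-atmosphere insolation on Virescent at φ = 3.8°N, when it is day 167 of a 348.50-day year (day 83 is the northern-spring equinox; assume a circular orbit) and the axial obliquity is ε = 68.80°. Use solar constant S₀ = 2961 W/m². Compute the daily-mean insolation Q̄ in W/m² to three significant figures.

Q̄ ≈ 440 W/m²

Solar longitude: λ_s = 360° × (167 − 83)/348.50 = 86.772°.
sin δ = sin 68.80° × sin 86.772° = 0.93084, so δ = +68.567°.
cos H₀ = −tan(+3.8°) tan(+68.567°) = -0.1692, H₀ = 1.7408 rad.
Bracket: H₀ sin φ sin δ + cos φ cos δ sin H₀ = 1.7408×0.06627×0.93084 + 0.99780×0.36542×0.98558 = 0.107384 + 0.359358 = 0.466742.
Q̄ = (S₀/π) × [bracket] = (2961/π) × 0.466742 = 439.9 W/m².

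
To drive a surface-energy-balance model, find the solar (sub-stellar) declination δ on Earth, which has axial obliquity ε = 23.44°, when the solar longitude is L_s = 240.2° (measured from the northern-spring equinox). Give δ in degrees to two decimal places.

sin δ = sin ε · sin L_s = sin 23.44° × sin 240.2° = -0.345187.
δ = arcsin(-0.345187) = -20.19°.

δ = -20.19°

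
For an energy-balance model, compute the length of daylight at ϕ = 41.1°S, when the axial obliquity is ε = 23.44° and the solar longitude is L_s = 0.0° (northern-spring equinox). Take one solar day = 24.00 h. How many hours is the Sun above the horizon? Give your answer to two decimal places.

Solar declination: sin δ = sin ε · sin L_s = sin 23.44° × sin 0.0° = 0.00000, so δ = +0.000°.
cos h₀ = −tan ϕ · tan δ = −tan(-41.1°) × tan(+0.000°) = 0.0000, so h₀ = 1.5708 rad = 90.00°.
Daylight = 2h₀/(2π) × 24.00 h = (1.5708/π) × 24.00 = 12.00 h.

12.00 h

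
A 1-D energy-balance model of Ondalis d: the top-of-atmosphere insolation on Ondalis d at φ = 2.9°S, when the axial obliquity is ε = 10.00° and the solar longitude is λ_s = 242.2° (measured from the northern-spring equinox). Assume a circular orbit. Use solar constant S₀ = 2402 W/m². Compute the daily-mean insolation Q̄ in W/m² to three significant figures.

Solar declination: sin δ = sin ε · sin λ_s = sin 10.00° × sin 242.2° = -0.15361, so δ = -8.836°.
cos H₀ = −tan(-2.9°) tan(-8.836°) = -0.0079, H₀ = 1.5787 rad.
Bracket: H₀ sin φ sin δ + cos φ cos δ sin H₀ = 1.5787×-0.05059×-0.15361 + 0.99872×0.98813×0.99997 = 0.012268 + 0.986836 = 0.999104.
Q̄ = (S₀/π) × [bracket] = (2402/π) × 0.999104 = 763.9 W/m².

Q̄ ≈ 764 W/m²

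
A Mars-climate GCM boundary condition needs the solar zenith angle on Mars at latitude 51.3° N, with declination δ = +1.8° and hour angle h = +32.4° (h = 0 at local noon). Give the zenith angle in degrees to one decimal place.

cos θ_z = sin ϕ sin δ + cos ϕ cos δ cos h = 0.024514 + 0.527649 = 0.552163.
θ_z = arccos(0.552163) = 56.5°.

θ_z = 56.5°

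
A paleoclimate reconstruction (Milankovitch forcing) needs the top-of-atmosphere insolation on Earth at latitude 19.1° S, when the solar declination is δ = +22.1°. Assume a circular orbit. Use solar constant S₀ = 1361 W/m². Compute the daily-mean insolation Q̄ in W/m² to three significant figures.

Q̄ ≈ 299 W/m²

cos H₀ = −tan(-19.1°) tan(+22.100°) = 0.1406, H₀ = 1.4297 rad.
Bracket: H₀ sin φ sin δ + cos φ cos δ sin H₀ = 1.4297×-0.32722×0.37622 + 0.94495×0.92653×0.99007 = -0.176006 + 0.866831 = 0.690825.
Q̄ = (S₀/π) × [bracket] = (1361/π) × 0.690825 = 299.3 W/m².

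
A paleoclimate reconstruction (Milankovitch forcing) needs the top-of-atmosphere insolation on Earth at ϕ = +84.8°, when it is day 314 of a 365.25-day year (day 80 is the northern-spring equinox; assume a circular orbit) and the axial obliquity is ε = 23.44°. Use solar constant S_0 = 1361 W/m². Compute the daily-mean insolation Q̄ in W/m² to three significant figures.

Q̄ ≈ 0.00 W/m²

Solar longitude: L_s = 360° × (314 − 80)/365.25 = 230.637°.
sin δ = sin 23.44° × sin 230.637° = -0.30755, so δ = -17.911°.
cos h₀ = −tan(+84.8°) tan(-17.911°) = 3.5515 ≥ 1 ⇒ polar night, h₀ = 0 and Q̄ = 0.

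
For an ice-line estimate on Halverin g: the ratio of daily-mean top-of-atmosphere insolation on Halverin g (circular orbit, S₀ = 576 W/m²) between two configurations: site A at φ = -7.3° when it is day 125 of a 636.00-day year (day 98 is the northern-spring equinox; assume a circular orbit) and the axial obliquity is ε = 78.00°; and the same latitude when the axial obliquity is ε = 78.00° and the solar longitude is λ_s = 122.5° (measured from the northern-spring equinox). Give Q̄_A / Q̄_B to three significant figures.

— Configuration A (φ=-7.3°):
Solar longitude: λ_s = 360° × (125 − 98)/636.00 = 15.283°.
sin δ = sin 78.00° × sin 15.283° = 0.25783, so δ = +14.941°.
cos H₀ = −tan(-7.3°) tan(+14.941°) = 0.0342, H₀ = 1.5366 rad.
Bracket: H₀ sin φ sin δ + cos φ cos δ sin H₀ = 1.5366×-0.12706×0.25783 + 0.99189×0.96619×0.99942 = -0.050339 + 0.957798 = 0.907459.
Q̄ = (S₀/π) × [bracket] = (576/π) × 0.907459 = 166.38 W/m².
— Configuration B (φ=-7.3°):
Solar declination: sin δ = sin ε · sin λ_s = sin 78.00° × sin 122.5° = 0.82496, so δ = +55.585°.
cos H₀ = −tan(-7.3°) tan(+55.585°) = 0.1870, H₀ = 1.3827 rad.
Bracket: H₀ sin φ sin δ + cos φ cos δ sin H₀ = 1.3827×-0.12706×0.82496 + 0.99189×0.56519×0.98236 = -0.144934 + 0.550717 = 0.405783.
Q̄ = (S₀/π) × [bracket] = (576/π) × 0.405783 = 74.399 W/m².
Ratio Q̄_A / Q̄_B = 166.38 / 74.399 = 2.236.

Q̄_A / Q̄_B ≈ 2.24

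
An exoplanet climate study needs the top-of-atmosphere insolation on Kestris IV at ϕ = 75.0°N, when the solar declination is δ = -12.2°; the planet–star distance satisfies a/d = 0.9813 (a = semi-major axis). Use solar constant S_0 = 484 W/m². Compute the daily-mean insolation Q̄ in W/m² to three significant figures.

cos h₀ = −tan(+75.0°) tan(-12.200°) = 0.8069, h₀ = 0.6319 rad.
Bracket: h₀ sin ϕ sin δ + cos ϕ cos δ sin h₀ = 0.6319×0.96593×-0.21132 + 0.25882×0.97742×0.59069 = -0.128984 + 0.149430 = 0.020446.
Inverse-square distance factor (a/d)² = 0.9813² = 0.962950.
Q̄ = (S_0/π) × 0.962950 × [bracket] = (484/π) × 0.962950 × 0.020446 = 3.033 W/m².

Q̄ ≈ 3.03 W/m²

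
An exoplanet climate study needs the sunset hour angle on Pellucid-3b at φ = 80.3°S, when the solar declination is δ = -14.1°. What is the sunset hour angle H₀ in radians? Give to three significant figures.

H₀ = 3.14 rad

Sunrise equation: cos H₀ = −tan φ · tan δ = -1.4695 ≤ −1, so the host star never sets (polar day) and H₀ = π.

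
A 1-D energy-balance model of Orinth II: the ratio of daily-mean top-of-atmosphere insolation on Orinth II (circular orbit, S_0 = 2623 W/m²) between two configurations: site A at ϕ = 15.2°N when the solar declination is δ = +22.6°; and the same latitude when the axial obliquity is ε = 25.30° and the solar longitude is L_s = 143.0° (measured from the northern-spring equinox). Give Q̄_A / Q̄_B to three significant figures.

— Configuration A (ϕ=+15.2°):
cos h₀ = −tan(+15.2°) tan(+22.600°) = -0.1131, h₀ = 1.6841 rad.
Bracket: h₀ sin ϕ sin δ + cos ϕ cos δ sin h₀ = 1.6841×0.26219×0.38430 + 0.96502×0.92321×0.99358 = 0.169689 + 0.885196 = 1.054885.
Q̄ = (S_0/π) × [bracket] = (2623/π) × 1.054885 = 880.75 W/m².
— Configuration B (ϕ=+15.2°):
Solar declination: sin δ = sin ε · sin L_s = sin 25.30° × sin 143.0° = 0.25719, so δ = +14.903°.
cos h₀ = −tan(+15.2°) tan(+14.903°) = -0.0723, h₀ = 1.6432 rad.
Bracket: h₀ sin ϕ sin δ + cos ϕ cos δ sin h₀ = 1.6432×0.26219×0.25719 + 0.96502×0.96636×0.99738 = 0.110805 + 0.930113 = 1.040918.
Q̄ = (S_0/π) × [bracket] = (2623/π) × 1.040918 = 869.09 W/m².
Ratio Q̄_A / Q̄_B = 880.75 / 869.09 = 1.013.

Q̄_A / Q̄_B ≈ 1.01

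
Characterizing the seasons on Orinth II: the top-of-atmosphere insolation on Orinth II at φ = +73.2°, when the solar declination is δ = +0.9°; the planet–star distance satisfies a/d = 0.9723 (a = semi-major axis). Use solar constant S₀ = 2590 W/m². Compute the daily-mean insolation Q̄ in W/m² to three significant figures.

Q̄ ≈ 244 W/m²

cos H₀ = −tan(+73.2°) tan(+0.900°) = -0.0520, H₀ = 1.6229 rad.
Bracket: H₀ sin φ sin δ + cos φ cos δ sin H₀ = 1.6229×0.95732×0.01571 + 0.28903×0.99988×0.99865 = 0.024408 + 0.288605 = 0.313013.
Inverse-square distance factor (a/d)² = 0.9723² = 0.945367.
Q̄ = (S₀/π) × 0.945367 × [bracket] = (2590/π) × 0.945367 × 0.313013 = 244.0 W/m².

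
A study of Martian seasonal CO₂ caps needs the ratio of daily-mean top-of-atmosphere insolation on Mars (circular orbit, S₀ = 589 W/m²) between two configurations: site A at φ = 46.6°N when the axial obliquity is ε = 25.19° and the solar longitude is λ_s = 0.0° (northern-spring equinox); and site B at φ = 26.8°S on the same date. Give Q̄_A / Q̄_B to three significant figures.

Q̄_A / Q̄_B ≈ 0.770

— Configuration A (φ=+46.6°):
Solar declination: sin δ = sin ε · sin λ_s = sin 25.19° × sin 0.0° = 0.00000, so δ = +0.000°.
cos H₀ = −tan(+46.6°) tan(+0.000°) = -0.0000, H₀ = 1.5708 rad.
Bracket: H₀ sin φ sin δ + cos φ cos δ sin H₀ = 1.5708×0.72657×0.00000 + 0.68709×1.00000×1.00000 = 0.000000 + 0.687090 = 0.687090.
Q̄ = (S₀/π) × [bracket] = (589/π) × 0.687090 = 128.82 W/m².
— Configuration B (φ=-26.8°):
cos H₀ = −tan(-26.8°) tan(+0.000°) = 0.0000, H₀ = 1.5708 rad.
Bracket: H₀ sin φ sin δ + cos φ cos δ sin H₀ = 1.5708×-0.45088×0.00000 + 0.89259×1.00000×1.00000 = -0.000000 + 0.892590 = 0.892590.
Q̄ = (S₀/π) × [bracket] = (589/π) × 0.892590 = 167.35 W/m².
Ratio Q̄_A / Q̄_B = 128.82 / 167.35 = 0.7698.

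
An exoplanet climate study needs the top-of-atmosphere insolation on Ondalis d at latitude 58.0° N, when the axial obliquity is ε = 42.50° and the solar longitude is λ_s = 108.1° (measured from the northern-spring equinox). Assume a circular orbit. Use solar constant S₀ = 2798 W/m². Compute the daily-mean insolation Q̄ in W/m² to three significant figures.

Solar declination: sin δ = sin ε · sin λ_s = sin 42.50° × sin 108.1° = 0.64216, so δ = +39.953°.
cos H₀ = −tan(+58.0°) tan(+39.953°) = -1.3406 ≤ −1 ⇒ polar day, H₀ = π.
Bracket: H₀ sin φ sin δ + cos φ cos δ sin H₀ = 3.1416×0.84805×0.64216 + 0.52992×0.76657×0.00000 = 1.710864 + 0.000000 = 1.710864.
Q̄ = (S₀/π) × [bracket] = (2798/π) × 1.710864 = 1524 W/m².

Q̄ ≈ 1.52e+03 W/m²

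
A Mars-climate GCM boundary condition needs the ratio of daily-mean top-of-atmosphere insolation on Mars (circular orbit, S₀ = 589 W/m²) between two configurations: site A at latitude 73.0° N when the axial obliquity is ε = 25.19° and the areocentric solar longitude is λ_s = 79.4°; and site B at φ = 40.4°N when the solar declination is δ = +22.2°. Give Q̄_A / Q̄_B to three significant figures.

— Configuration A (φ=+73.0°):
sin δ = sin 25.19° × sin 79.4° = 0.41836, so δ = +24.731°.
cos H₀ = −tan(+73.0°) tan(+24.731°) = -1.5066 ≤ −1 ⇒ polar day, H₀ = π.
Bracket: H₀ sin φ sin δ + cos φ cos δ sin H₀ = 3.1416×0.95630×0.41836 + 0.29237×0.90828×0.00000 = 1.256884 + 0.000000 = 1.256884.
Q̄ = (S₀/π) × [bracket] = (589/π) × 1.256884 = 235.65 W/m².
— Configuration B (φ=+40.4°):
cos H₀ = −tan(+40.4°) tan(+22.200°) = -0.3473, H₀ = 1.9255 rad.
Bracket: H₀ sin φ sin δ + cos φ cos δ sin H₀ = 1.9255×0.64812×0.37784 + 0.76154×0.92587×0.93775 = 0.471527 + 0.661195 = 1.132722.
Q̄ = (S₀/π) × [bracket] = (589/π) × 1.132722 = 212.37 W/m².
Ratio Q̄_A / Q̄_B = 235.65 / 212.37 = 1.110.

Q̄_A / Q̄_B ≈ 1.11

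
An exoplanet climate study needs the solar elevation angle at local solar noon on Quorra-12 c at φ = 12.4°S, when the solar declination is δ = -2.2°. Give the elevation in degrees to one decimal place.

At local noon the hour angle is zero, so the zenith angle equals |φ − δ| = |-12.4° − (-2.200°)| = 10.200°.
Elevation = 90° − 10.200° = 79.8°.

79.8°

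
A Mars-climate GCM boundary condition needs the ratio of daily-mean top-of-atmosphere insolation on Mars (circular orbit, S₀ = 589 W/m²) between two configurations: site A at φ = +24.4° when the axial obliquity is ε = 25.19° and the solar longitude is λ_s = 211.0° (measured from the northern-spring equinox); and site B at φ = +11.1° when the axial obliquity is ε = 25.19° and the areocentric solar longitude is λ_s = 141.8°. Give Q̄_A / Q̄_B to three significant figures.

— Configuration A (φ=+24.4°):
Solar declination: sin δ = sin ε · sin λ_s = sin 25.19° × sin 211.0° = -0.21921, so δ = -12.663°.
cos H₀ = −tan(+24.4°) tan(-12.663°) = 0.1019, H₀ = 1.4687 rad.
Bracket: H₀ sin φ sin δ + cos φ cos δ sin H₀ = 1.4687×0.41310×-0.21921 + 0.91068×0.97568×0.99479 = -0.132999 + 0.883903 = 0.750904.
Q̄ = (S₀/π) × [bracket] = (589/π) × 0.750904 = 140.78 W/m².
— Configuration B (φ=+11.1°):
sin δ = sin 25.19° × sin 141.8° = 0.26321, so δ = +15.260°.
cos H₀ = −tan(+11.1°) tan(+15.260°) = -0.0535, H₀ = 1.6243 rad.
Bracket: H₀ sin φ sin δ + cos φ cos δ sin H₀ = 1.6243×0.19252×0.26321 + 0.98129×0.96474×0.99857 = 0.082308 + 0.945336 = 1.027644.
Q̄ = (S₀/π) × [bracket] = (589/π) × 1.027644 = 192.67 W/m².
Ratio Q̄_A / Q̄_B = 140.78 / 192.67 = 0.7307.

Q̄_A / Q̄_B ≈ 0.731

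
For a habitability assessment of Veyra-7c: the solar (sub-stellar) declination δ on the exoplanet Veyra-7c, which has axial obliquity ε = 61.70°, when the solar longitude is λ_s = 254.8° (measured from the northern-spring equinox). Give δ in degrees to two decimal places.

δ = -58.18°

sin δ = sin ε · sin λ_s = sin 61.70° × sin 254.8° = -0.849675.
δ = arcsin(-0.849675) = -58.18°.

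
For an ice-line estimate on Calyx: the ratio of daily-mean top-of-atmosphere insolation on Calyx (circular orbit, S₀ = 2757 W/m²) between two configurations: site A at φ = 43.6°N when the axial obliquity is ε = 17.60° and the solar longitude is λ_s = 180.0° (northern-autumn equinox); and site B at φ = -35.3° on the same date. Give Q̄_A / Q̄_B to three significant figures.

Q̄_A / Q̄_B ≈ 0.887

— Configuration A (φ=+43.6°):
Solar declination: sin δ = sin ε · sin λ_s = sin 17.60° × sin 180.0° = 0.00000, so δ = +0.000°.
cos H₀ = −tan(+43.6°) tan(+0.000°) = -0.0000, H₀ = 1.5708 rad.
Bracket: H₀ sin φ sin δ + cos φ cos δ sin H₀ = 1.5708×0.68962×0.00000 + 0.72417×1.00000×1.00000 = 0.000000 + 0.724170 = 0.724170.
Q̄ = (S₀/π) × [bracket] = (2757/π) × 0.724170 = 635.52 W/m².
— Configuration B (φ=-35.3°):
cos H₀ = −tan(-35.3°) tan(+0.000°) = 0.0000, H₀ = 1.5708 rad.
Bracket: H₀ sin φ sin δ + cos φ cos δ sin H₀ = 1.5708×-0.57786×0.00000 + 0.81614×1.00000×1.00000 = -0.000000 + 0.816140 = 0.816140.
Q̄ = (S₀/π) × [bracket] = (2757/π) × 0.816140 = 716.23 W/m².
Ratio Q̄_A / Q̄_B = 635.52 / 716.23 = 0.8873.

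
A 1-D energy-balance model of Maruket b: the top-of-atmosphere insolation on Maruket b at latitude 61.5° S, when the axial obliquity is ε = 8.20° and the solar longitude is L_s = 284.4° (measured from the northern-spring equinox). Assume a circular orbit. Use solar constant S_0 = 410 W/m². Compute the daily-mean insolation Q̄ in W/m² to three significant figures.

Q̄ ≈ 88.6 W/m²

Solar declination: sin δ = sin ε · sin L_s = sin 8.20° × sin 284.4° = -0.13815, so δ = -7.941°.
cos h₀ = −tan(-61.5°) tan(-7.941°) = -0.2569, h₀ = 1.8306 rad.
Bracket: h₀ sin ϕ sin δ + cos ϕ cos δ sin h₀ = 1.8306×-0.87882×-0.13815 + 0.47716×0.99041×0.96644 = 0.222251 + 0.456724 = 0.678975.
Q̄ = (S_0/π) × [bracket] = (410/π) × 0.678975 = 88.61 W/m².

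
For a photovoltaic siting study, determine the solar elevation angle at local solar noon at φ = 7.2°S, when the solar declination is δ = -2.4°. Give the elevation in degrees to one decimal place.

At local noon the hour angle is zero, so the zenith angle equals |φ − δ| = |-7.2° − (-2.400°)| = 4.800°.
Elevation = 90° − 4.800° = 85.2°.

85.2°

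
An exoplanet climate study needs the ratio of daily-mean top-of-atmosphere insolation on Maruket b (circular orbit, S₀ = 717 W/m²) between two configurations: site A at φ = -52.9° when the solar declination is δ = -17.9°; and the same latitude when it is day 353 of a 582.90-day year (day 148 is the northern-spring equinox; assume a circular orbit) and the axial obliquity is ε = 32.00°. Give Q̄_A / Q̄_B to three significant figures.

Q̄_A / Q̄_B ≈ 8.28

— Configuration A (φ=-52.9°):
cos H₀ = −tan(-52.9°) tan(-17.900°) = -0.4271, H₀ = 2.0120 rad.
Bracket: H₀ sin φ sin δ + cos φ cos δ sin H₀ = 2.0120×-0.79758×-0.30736 + 0.60321×0.95159×0.90422 = 0.493230 + 0.519030 = 1.012260.
Q̄ = (S₀/π) × [bracket] = (717/π) × 1.012260 = 231.03 W/m².
— Configuration B (φ=-52.9°):
Solar longitude: λ_s = 360° × (353 − 148)/582.90 = 126.608°.
sin δ = sin 32.00° × sin 126.608° = 0.42538, so δ = +25.175°.
cos H₀ = −tan(-52.9°) tan(+25.175°) = 0.6215, H₀ = 0.9002 rad.
Bracket: H₀ sin φ sin δ + cos φ cos δ sin H₀ = 0.9002×-0.79758×0.42538 + 0.60321×0.90501×0.78342 = -0.305415 + 0.427678 = 0.122263.
Q̄ = (S₀/π) × [bracket] = (717/π) × 0.122263 = 27.904 W/m².
Ratio Q̄_A / Q̄_B = 231.03 / 27.904 = 8.279.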